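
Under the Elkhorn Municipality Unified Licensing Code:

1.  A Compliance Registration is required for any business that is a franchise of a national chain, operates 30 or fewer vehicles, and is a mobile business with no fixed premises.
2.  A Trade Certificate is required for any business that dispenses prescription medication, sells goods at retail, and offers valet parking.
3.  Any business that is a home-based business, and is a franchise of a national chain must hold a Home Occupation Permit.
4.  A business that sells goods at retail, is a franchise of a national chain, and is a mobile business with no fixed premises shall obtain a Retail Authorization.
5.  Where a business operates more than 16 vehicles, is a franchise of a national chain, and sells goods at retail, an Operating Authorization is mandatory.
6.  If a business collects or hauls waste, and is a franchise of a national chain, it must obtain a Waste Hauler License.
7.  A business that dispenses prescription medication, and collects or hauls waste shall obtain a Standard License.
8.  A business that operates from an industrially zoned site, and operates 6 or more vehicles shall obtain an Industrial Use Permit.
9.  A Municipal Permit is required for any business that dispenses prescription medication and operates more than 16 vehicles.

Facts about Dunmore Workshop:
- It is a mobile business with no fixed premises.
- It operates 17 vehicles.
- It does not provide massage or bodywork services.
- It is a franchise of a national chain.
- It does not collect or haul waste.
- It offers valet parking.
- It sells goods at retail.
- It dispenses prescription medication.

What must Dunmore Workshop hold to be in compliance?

Compliance Registration, Municipal Permit, Operating Authorization, Retail Authorization, Trade Certificate

1. is a franchise of a national chain; vehicles 17 ≤ 30; is a mobile business with no fixed premises → Compliance Registration required.
2. dispenses prescription medication; sells goods at retail; offers valet parking → Trade Certificate required.
3. is a mobile business with no fixed premises (not: is a home-based business); is a franchise of a national chain → Home Occupation Permit not required.
4. sells goods at retail; is a franchise of a national chain; is a mobile business with no fixed premises → Retail Authorization required.
5. vehicles 17 > 16; is a franchise of a national chain; sells goods at retail → Operating Authorization required.
6. does not collect or haul waste; is a franchise of a national chain → Waste Hauler License not required.
7. dispenses prescription medication; does not collect or haul waste → Standard License not required.
8. is a mobile business with no fixed premises (not: operates from an industrially zoned site); vehicles 17 ≥ 6 → Industrial Use Permit not required.
9. dispenses prescription medication; vehicles 17 > 16 → Municipal Permit required.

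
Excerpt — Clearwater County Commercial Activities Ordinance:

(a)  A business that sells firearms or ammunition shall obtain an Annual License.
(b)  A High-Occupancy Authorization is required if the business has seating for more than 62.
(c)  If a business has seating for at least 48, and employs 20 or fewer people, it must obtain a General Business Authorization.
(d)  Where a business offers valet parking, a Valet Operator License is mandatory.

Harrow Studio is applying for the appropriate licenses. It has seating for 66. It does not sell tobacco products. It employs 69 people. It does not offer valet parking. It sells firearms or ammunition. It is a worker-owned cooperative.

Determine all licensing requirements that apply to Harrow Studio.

(a) sells firearms or ammunition → Annual License required.
(b) seating 66 > 62 → High-Occupancy Authorization required.
(c) seating 66 ≥ 48; employees 69 > 20 → General Business Authorization not required.
(d) does not offer valet parking → Valet Operator License not required.

Annual License, High-Occupancy Authorization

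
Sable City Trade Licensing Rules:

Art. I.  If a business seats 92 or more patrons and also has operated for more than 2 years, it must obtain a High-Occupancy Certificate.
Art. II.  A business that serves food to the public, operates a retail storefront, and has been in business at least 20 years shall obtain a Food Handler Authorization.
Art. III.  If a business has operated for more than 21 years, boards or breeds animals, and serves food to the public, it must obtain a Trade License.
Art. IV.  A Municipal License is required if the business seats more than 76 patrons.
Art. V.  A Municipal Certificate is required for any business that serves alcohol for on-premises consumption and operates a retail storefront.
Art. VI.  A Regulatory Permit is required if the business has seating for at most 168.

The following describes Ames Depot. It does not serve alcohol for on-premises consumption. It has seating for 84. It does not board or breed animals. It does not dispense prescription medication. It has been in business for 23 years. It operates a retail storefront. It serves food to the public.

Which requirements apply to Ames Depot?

Food Handler Authorization, Municipal License, Regulatory Permit

Art. I. seating 84 < 92; years in business 23 > 2 → High-Occupancy Certificate not required.
Art. II. serves food to the public; operates a retail storefront; years in business 23 ≥ 20 → Food Handler Authorization required.
Art. III. years in business 23 > 21; does not board or breed animals; serves food to the public → Trade License not required.
Art. IV. seating 84 > 76 → Municipal License required.
Art. V. does not serve alcohol for on-premises consumption; operates a retail storefront → Municipal Certificate not required.
Art. VI. seating 84 ≤ 168 → Regulatory Permit required.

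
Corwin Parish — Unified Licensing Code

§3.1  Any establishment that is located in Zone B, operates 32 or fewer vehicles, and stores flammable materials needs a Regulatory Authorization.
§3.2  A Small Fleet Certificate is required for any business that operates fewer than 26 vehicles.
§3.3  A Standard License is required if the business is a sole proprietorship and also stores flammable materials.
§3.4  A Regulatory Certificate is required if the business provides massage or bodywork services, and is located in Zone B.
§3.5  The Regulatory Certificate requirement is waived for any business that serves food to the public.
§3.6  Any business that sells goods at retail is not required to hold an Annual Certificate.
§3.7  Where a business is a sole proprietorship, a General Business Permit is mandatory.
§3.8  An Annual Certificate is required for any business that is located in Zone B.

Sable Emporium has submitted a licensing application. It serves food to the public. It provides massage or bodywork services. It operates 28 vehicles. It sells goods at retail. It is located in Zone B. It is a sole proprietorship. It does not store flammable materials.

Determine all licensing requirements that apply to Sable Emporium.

§3.1 is located in Zone B; vehicles 28 ≤ 32; does not store flammable materials → Regulatory Authorization not required.
§3.2 vehicles 28 ≥ 26 → Small Fleet Certificate not required.
§3.3 is a sole proprietorship; does not store flammable materials → Standard License not required.
§3.4 provides massage or bodywork services; is located in Zone B → Regulatory Certificate required.
§3.5 serves food to the public → exempt from Regulatory Certificate.
§3.6 sells goods at retail → exempt from Annual Certificate.
§3.7 is a sole proprietorship → General Business Permit required.
§3.8 is located in Zone B → Annual Certificate required.

General Business Permit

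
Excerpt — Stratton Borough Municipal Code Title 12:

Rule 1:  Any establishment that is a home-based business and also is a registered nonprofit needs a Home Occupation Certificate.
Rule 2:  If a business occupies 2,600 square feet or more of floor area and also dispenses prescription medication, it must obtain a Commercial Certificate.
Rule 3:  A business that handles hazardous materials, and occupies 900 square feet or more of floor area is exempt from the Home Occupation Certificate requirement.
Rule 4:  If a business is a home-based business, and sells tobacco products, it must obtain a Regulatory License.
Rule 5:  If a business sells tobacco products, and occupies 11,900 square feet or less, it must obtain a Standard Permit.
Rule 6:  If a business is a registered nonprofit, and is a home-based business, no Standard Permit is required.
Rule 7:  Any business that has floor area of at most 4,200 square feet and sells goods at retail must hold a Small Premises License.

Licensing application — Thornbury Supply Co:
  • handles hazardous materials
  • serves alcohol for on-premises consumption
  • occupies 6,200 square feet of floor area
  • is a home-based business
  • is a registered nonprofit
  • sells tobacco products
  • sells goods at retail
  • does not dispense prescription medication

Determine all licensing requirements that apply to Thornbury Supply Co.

Regulatory License

Rule 1: is a home-based business; is a registered nonprofit → Home Occupation Certificate required.
Rule 2: floor area 6,200 square feet ≥ 2,600 square feet; does not dispense prescription medication → Commercial Certificate not required.
Rule 3: handles hazardous materials; floor area 6,200 square feet ≥ 900 square feet → exempt from Home Occupation Certificate.
Rule 4: is a home-based business; sells tobacco products → Regulatory License required.
Rule 5: sells tobacco products; floor area 6,200 square feet ≤ 11,900 square feet → Standard Permit required.
Rule 6: is a registered nonprofit; is a home-based business → exempt from Standard Permit.
Rule 7: floor area 6,200 square feet > 4,200 square feet; sells goods at retail → Small Premises License not required.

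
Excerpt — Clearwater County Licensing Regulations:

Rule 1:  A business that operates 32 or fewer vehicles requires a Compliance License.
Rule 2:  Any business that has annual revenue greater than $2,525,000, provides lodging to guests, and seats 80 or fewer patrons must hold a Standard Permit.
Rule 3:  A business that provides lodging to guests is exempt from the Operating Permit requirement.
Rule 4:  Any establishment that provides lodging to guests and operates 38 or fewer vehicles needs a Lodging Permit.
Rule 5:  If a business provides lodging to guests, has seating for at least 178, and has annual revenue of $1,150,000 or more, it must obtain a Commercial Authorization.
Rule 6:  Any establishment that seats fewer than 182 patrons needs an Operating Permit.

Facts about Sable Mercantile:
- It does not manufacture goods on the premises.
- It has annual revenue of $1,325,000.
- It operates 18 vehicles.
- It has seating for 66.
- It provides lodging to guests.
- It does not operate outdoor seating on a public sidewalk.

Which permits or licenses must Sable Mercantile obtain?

Compliance License, Lodging Permit

Rule 1: vehicles 18 ≤ 32 → Compliance License required.
Rule 2: revenue $1,325,000 ≤ $2,525,000; provides lodging to guests; seating 66 ≤ 80 → Standard Permit not required.
Rule 3: provides lodging to guests → exempt from Operating Permit.
Rule 4: provides lodging to guests; vehicles 18 ≤ 38 → Lodging Permit required.
Rule 5: provides lodging to guests; seating 66 < 178; revenue $1,325,000 ≥ $1,150,000 → Commercial Authorization not required.
Rule 6: seating 66 < 182 → Operating Permit required.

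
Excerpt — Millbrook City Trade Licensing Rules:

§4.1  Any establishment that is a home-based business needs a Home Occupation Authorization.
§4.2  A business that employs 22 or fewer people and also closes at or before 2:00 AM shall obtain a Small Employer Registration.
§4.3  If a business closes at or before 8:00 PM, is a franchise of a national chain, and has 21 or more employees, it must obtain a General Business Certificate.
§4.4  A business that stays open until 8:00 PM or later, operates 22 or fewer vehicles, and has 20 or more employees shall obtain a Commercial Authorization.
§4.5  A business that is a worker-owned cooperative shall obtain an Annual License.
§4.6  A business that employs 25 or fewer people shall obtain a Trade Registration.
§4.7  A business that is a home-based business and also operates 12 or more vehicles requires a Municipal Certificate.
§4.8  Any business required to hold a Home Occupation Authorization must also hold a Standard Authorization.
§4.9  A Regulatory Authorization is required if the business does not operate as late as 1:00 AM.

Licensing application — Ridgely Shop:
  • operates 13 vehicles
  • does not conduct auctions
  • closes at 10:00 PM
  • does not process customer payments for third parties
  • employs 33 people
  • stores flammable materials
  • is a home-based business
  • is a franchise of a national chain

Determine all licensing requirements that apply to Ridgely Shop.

Commercial Authorization, Home Occupation Authorization, Municipal Certificate, Regulatory Authorization, Standard Authorization

§4.1 is a home-based business → Home Occupation Authorization required.
§4.2 employees 33 > 22; closes 10:00 PM, at/before 2:00 AM → Small Employer Registration not required.
§4.3 closes 10:00 PM, after 8:00 PM; is a franchise of a national chain; employees 33 ≥ 21 → General Business Certificate not required.
§4.4 closes 10:00 PM, after 8:00 PM; vehicles 13 ≤ 22; employees 33 ≥ 20 → Commercial Authorization required.
§4.5 is a franchise of a national chain (not: is a worker-owned cooperative) → Annual License not required.
§4.6 employees 33 > 25 → Trade Registration not required.
§4.7 is a home-based business; vehicles 13 ≥ 12 → Municipal Certificate required.
§4.8 Home Occupation Authorization is required → Standard Authorization also required.
§4.9 closes 10:00 PM, at/before 1:00 AM → Regulatory Authorization required.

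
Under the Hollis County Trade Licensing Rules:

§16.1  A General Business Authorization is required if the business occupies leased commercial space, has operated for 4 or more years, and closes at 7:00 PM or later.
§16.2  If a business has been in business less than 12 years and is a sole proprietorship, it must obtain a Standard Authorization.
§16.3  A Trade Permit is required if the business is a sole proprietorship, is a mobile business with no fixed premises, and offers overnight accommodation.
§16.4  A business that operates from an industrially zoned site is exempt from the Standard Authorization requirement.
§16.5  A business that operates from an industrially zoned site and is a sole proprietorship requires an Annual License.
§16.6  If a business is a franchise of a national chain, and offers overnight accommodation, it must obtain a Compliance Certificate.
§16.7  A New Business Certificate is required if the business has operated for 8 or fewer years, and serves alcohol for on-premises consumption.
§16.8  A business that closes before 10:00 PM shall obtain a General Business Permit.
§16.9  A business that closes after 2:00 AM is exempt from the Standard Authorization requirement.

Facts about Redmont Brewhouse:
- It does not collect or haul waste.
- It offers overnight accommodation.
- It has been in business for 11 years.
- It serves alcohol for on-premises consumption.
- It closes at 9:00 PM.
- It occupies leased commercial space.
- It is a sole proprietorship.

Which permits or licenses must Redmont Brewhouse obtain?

§16.1 occupies leased commercial space; years in business 11 ≥ 4; closes 9:00 PM, after 7:00 PM → General Business Authorization required.
§16.2 years in business 11 < 12; is a sole proprietorship → Standard Authorization required.
§16.3 is a sole proprietorship; occupies leased commercial space (not: is a mobile business with no fixed premises); offers overnight accommodation → Trade Permit not required.
§16.4 occupies leased commercial space (not: operates from an industrially zoned site) → Standard Authorization exemption does not apply.
§16.5 occupies leased commercial space (not: operates from an industrially zoned site); is a sole proprietorship → Annual License not required.
§16.6 is a sole proprietorship (not: is a franchise of a national chain); offers overnight accommodation → Compliance Certificate not required.
§16.7 years in business 11 > 8; serves alcohol for on-premises consumption → New Business Certificate not required.
§16.8 closes 9:00 PM, at/before 10:00 PM → General Business Permit required.
§16.9 closes 9:00 PM, at/before 2:00 AM → Standard Authorization exemption does not apply.

General Business Authorization, General Business Permit, Standard Authorization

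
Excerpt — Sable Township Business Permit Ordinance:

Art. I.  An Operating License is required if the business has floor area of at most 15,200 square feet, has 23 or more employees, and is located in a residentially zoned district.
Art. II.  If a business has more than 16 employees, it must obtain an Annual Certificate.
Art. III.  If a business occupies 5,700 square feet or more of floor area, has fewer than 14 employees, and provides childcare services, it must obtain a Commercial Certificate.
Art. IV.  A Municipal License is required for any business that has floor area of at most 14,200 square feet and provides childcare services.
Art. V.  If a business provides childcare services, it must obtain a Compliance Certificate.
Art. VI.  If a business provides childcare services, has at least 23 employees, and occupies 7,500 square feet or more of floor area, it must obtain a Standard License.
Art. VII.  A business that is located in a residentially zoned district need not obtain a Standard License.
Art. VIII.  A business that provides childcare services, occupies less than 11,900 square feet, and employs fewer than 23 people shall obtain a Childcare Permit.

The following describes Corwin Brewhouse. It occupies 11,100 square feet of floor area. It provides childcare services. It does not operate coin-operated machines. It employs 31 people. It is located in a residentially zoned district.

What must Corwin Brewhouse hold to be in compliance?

Art. I. floor area 11,100 square feet ≤ 15,200 square feet; employees 31 ≥ 23; is located in a residentially zoned district → Operating License required.
Art. II. employees 31 > 16 → Annual Certificate required.
Art. III. floor area 11,100 square feet ≥ 5,700 square feet; employees 31 ≥ 14; provides childcare services → Commercial Certificate not required.
Art. IV. floor area 11,100 square feet ≤ 14,200 square feet; provides childcare services → Municipal License required.
Art. V. provides childcare services → Compliance Certificate required.
Art. VI. provides childcare services; employees 31 ≥ 23; floor area 11,100 square feet ≥ 7,500 square feet → Standard License required.
Art. VII. is located in a residentially zoned district → exempt from Standard License.
Art. VIII. provides childcare services; floor area 11,100 square feet < 11,900 square feet; employees 31 ≥ 23 → Childcare Permit not required.

Annual Certificate, Compliance Certificate, Municipal License, Operating License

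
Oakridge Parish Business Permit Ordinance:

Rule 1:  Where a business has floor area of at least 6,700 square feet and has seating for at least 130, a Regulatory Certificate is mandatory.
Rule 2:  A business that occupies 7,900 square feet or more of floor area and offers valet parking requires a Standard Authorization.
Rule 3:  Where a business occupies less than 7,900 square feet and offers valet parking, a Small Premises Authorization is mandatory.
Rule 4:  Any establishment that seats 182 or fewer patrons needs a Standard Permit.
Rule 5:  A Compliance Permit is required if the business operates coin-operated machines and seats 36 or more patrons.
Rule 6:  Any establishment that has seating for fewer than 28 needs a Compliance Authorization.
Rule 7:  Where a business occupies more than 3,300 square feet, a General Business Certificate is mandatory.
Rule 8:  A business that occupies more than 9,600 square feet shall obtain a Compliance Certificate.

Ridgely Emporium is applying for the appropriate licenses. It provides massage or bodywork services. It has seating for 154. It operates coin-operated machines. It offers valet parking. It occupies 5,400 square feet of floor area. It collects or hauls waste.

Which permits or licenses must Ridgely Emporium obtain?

Compliance Permit, General Business Certificate, Small Premises Authorization, Standard Permit

Rule 1: floor area 5,400 square feet < 6,700 square feet; seating 154 ≥ 130 → Regulatory Certificate not required.
Rule 2: floor area 5,400 square feet < 7,900 square feet; offers valet parking → Standard Authorization not required.
Rule 3: floor area 5,400 square feet < 7,900 square feet; offers valet parking → Small Premises Authorization required.
Rule 4: seating 154 ≤ 182 → Standard Permit required.
Rule 5: operates coin-operated machines; seating 154 ≥ 36 → Compliance Permit required.
Rule 6: seating 154 ≥ 28 → Compliance Authorization not required.
Rule 7: floor area 5,400 square feet > 3,300 square feet → General Business Certificate required.
Rule 8: floor area 5,400 square feet ≤ 9,600 square feet → Compliance Certificate not required.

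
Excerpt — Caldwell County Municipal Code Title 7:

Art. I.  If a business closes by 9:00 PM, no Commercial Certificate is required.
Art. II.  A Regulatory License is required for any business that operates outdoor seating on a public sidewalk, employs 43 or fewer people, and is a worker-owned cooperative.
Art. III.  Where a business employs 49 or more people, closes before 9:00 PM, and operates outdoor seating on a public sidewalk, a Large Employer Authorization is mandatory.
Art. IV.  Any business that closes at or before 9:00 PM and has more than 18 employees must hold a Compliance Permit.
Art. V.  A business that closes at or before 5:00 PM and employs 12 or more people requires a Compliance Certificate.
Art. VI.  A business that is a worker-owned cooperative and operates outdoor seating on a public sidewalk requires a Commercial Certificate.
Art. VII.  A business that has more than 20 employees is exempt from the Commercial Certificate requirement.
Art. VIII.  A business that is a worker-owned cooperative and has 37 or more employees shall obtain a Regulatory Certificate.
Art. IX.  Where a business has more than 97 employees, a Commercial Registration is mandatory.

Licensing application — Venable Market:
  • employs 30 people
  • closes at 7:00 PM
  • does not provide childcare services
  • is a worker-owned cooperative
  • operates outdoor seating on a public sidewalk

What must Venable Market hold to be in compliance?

Art. I. closes 7:00 PM, at/before 9:00 PM → exempt from Commercial Certificate.
Art. II. operates outdoor seating on a public sidewalk; employees 30 ≤ 43; is a worker-owned cooperative → Regulatory License required.
Art. III. employees 30 < 49; closes 7:00 PM, at/before 9:00 PM; operates outdoor seating on a public sidewalk → Large Employer Authorization not required.
Art. IV. closes 7:00 PM, at/before 9:00 PM; employees 30 > 18 → Compliance Permit required.
Art. V. closes 7:00 PM, after 5:00 PM; employees 30 ≥ 12 → Compliance Certificate not required.
Art. VI. is a worker-owned cooperative; operates outdoor seating on a public sidewalk → Commercial Certificate required.
Art. VII. employees 30 > 20 → exempt from Commercial Certificate.
Art. VIII. is a worker-owned cooperative; employees 30 < 37 → Regulatory Certificate not required.
Art. IX. employees 30 ≤ 97 → Commercial Registration not required.

Compliance Permit, Regulatory License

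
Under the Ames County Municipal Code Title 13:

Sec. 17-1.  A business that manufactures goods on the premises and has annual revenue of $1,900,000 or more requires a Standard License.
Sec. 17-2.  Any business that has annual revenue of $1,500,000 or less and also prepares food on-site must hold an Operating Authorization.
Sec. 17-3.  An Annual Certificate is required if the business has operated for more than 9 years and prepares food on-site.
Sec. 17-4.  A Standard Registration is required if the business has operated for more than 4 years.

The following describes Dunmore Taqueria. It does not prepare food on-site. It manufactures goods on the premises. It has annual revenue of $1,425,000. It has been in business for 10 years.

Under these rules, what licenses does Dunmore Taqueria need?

Standard Registration

Sec. 17-1. manufactures goods on the premises; revenue $1,425,000 < $1,900,000 → Standard License not required.
Sec. 17-2. revenue $1,425,000 ≤ $1,500,000; does not prepare food on-site → Operating Authorization not required.
Sec. 17-3. years in business 10 > 9; does not prepare food on-site → Annual Certificate not required.
Sec. 17-4. years in business 10 > 4 → Standard Registration required.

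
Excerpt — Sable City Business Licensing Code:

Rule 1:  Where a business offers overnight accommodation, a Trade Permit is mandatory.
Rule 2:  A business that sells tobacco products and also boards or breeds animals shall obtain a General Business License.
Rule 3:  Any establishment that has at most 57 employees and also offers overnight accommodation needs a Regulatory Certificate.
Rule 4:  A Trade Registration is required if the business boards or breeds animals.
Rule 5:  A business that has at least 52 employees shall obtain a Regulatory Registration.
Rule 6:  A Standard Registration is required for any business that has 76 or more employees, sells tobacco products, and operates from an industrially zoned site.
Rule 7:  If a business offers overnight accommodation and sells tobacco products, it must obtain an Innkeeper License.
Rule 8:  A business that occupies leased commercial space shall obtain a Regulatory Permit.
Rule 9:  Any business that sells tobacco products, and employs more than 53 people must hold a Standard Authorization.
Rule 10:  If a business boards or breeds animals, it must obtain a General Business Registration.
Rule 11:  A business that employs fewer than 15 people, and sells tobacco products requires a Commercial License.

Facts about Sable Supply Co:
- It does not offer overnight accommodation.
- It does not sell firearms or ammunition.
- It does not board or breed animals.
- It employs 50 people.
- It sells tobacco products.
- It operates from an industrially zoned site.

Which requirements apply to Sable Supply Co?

Rule 1: does not offer overnight accommodation → Trade Permit not required.
Rule 2: sells tobacco products; does not board or breed animals → General Business License not required.
Rule 3: employees 50 ≤ 57; does not offer overnight accommodation → Regulatory Certificate not required.
Rule 4: does not board or breed animals → Trade Registration not required.
Rule 5: employees 50 < 52 → Regulatory Registration not required.
Rule 6: employees 50 < 76; sells tobacco products; operates from an industrially zoned site → Standard Registration not required.
Rule 7: does not offer overnight accommodation; sells tobacco products → Innkeeper License not required.
Rule 8: operates from an industrially zoned site (not: occupies leased commercial space) → Regulatory Permit not required.
Rule 9: sells tobacco products; employees 50 ≤ 53 → Standard Authorization not required.
Rule 10: does not board or breed animals → General Business Registration not required.
Rule 11: employees 50 ≥ 15; sells tobacco products → Commercial License not required.

None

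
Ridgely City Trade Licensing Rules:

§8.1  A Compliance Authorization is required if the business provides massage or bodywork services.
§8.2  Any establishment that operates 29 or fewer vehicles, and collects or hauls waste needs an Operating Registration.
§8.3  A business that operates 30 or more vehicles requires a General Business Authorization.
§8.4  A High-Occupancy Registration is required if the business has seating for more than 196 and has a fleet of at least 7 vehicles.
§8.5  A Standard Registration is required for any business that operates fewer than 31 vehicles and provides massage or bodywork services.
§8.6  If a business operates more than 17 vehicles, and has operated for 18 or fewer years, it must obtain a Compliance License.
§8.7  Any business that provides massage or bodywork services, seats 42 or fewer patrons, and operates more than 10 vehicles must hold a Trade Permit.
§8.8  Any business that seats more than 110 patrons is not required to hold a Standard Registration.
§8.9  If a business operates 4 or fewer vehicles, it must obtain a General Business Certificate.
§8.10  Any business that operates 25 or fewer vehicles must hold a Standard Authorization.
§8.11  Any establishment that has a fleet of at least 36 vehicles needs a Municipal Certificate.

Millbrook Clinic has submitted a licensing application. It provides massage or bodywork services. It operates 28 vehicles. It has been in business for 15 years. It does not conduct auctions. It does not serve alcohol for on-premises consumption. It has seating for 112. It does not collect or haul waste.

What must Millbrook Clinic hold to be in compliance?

§8.1 provides massage or bodywork services → Compliance Authorization required.
§8.2 vehicles 28 ≤ 29; does not collect or haul waste → Operating Registration not required.
§8.3 vehicles 28 < 30 → General Business Authorization not required.
§8.4 seating 112 ≤ 196; vehicles 28 ≥ 7 → High-Occupancy Registration not required.
§8.5 vehicles 28 < 31; provides massage or bodywork services → Standard Registration required.
§8.6 vehicles 28 > 17; years in business 15 ≤ 18 → Compliance License required.
§8.7 provides massage or bodywork services; seating 112 > 42; vehicles 28 > 10 → Trade Permit not required.
§8.8 seating 112 > 110 → exempt from Standard Registration.
§8.9 vehicles 28 > 4 → General Business Certificate not required.
§8.10 vehicles 28 > 25 → Standard Authorization not required.
§8.11 vehicles 28 < 36 → Municipal Certificate not required.

Compliance Authorization, Compliance License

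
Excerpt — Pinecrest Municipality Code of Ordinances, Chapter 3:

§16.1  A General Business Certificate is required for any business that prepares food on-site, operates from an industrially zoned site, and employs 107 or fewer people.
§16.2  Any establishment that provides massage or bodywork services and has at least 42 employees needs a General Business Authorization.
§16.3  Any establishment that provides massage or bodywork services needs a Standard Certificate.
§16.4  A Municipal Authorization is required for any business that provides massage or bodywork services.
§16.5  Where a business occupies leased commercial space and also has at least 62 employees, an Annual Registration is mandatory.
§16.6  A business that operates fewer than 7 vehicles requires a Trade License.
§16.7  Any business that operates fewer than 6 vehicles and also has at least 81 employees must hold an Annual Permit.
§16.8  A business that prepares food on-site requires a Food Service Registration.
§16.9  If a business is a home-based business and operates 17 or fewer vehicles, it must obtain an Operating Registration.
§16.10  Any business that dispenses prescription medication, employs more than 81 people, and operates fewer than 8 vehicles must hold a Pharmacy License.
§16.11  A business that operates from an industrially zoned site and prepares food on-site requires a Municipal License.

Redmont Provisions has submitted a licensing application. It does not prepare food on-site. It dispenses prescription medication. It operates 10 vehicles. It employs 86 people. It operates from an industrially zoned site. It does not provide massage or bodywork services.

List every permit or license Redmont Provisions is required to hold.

None

§16.1 does not prepare food on-site; operates from an industrially zoned site; employees 86 ≤ 107 → General Business Certificate not required.
§16.2 does not provide massage or bodywork services; employees 86 ≥ 42 → General Business Authorization not required.
§16.3 does not provide massage or bodywork services → Standard Certificate not required.
§16.4 does not provide massage or bodywork services → Municipal Authorization not required.
§16.5 operates from an industrially zoned site (not: occupies leased commercial space); employees 86 ≥ 62 → Annual Registration not required.
§16.6 vehicles 10 ≥ 7 → Trade License not required.
§16.7 vehicles 10 ≥ 6; employees 86 ≥ 81 → Annual Permit not required.
§16.8 does not prepare food on-site → Food Service Registration not required.
§16.9 operates from an industrially zoned site (not: is a home-based business); vehicles 10 ≤ 17 → Operating Registration not required.
§16.10 dispenses prescription medication; employees 86 > 81; vehicles 10 ≥ 8 → Pharmacy License not required.
§16.11 operates from an industrially zoned site; does not prepare food on-site → Municipal License not required.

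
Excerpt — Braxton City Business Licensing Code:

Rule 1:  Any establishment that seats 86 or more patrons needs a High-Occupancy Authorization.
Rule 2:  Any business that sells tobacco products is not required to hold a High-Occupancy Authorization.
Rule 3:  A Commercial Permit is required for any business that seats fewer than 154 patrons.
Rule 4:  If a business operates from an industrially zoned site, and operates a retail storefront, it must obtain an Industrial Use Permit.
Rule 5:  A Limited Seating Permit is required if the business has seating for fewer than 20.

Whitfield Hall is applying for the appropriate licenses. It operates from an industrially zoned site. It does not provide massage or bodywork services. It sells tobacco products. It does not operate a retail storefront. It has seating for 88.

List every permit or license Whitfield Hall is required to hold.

Commercial Permit

Rule 1: seating 88 ≥ 86 → High-Occupancy Authorization required.
Rule 2: sells tobacco products → exempt from High-Occupancy Authorization.
Rule 3: seating 88 < 154 → Commercial Permit required.
Rule 4: operates from an industrially zoned site; does not operate a retail storefront → Industrial Use Permit not required.
Rule 5: seating 88 ≥ 20 → Limited Seating Permit not required.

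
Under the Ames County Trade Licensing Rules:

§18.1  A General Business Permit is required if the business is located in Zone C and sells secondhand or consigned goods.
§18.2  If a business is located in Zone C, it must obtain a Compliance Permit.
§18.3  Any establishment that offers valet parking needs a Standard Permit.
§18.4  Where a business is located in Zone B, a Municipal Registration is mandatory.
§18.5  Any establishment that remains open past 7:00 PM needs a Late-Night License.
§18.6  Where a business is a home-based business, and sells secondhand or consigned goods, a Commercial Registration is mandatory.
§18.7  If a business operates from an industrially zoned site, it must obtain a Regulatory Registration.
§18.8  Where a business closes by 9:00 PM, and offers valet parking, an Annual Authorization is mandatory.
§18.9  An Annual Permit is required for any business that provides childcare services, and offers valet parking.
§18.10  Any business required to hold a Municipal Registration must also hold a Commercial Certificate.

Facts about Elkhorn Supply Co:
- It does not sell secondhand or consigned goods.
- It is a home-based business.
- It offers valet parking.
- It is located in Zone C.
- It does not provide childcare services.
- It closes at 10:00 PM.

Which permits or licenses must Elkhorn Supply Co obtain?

§18.1 is located in Zone C; does not sell secondhand or consigned goods → General Business Permit not required.
§18.2 is located in Zone C → Compliance Permit required.
§18.3 offers valet parking → Standard Permit required.
§18.4 is located in Zone C (not: is located in Zone B) → Municipal Registration not required.
§18.5 closes 10:00 PM, after 7:00 PM → Late-Night License required.
§18.6 is a home-based business; does not sell secondhand or consigned goods → Commercial Registration not required.
§18.7 is a home-based business (not: operates from an industrially zoned site) → Regulatory Registration not required.
§18.8 closes 10:00 PM, after 9:00 PM; offers valet parking → Annual Authorization not required.
§18.9 does not provide childcare services; offers valet parking → Annual Permit not required.
§18.10 Municipal Registration is not required → no effect.

Compliance Permit, Late-Night License, Standard Permit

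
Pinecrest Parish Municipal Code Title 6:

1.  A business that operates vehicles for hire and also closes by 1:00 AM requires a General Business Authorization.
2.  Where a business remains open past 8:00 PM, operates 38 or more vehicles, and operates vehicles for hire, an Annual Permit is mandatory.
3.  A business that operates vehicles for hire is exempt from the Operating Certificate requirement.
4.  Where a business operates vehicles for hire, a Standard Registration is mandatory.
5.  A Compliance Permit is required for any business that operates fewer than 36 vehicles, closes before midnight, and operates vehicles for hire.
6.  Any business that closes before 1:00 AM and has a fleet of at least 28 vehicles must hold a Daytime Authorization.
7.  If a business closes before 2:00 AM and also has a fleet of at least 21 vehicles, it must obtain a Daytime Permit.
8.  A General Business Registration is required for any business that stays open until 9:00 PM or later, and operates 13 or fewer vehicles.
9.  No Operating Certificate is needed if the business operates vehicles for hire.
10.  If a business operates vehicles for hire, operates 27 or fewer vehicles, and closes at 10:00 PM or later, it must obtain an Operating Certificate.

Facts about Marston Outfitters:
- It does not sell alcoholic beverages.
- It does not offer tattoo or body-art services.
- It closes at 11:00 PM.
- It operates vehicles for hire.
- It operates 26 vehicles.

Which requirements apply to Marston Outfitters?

Compliance Permit, Daytime Permit, General Business Authorization, Standard Registration

1. operates vehicles for hire; closes 11:00 PM, at/before 1:00 AM → General Business Authorization required.
2. closes 11:00 PM, after 8:00 PM; vehicles 26 < 38; operates vehicles for hire → Annual Permit not required.
3. operates vehicles for hire → exempt from Operating Certificate.
4. operates vehicles for hire → Standard Registration required.
5. vehicles 26 < 36; closes 11:00 PM, at/before midnight; operates vehicles for hire → Compliance Permit required.
6. closes 11:00 PM, at/before 1:00 AM; vehicles 26 < 28 → Daytime Authorization not required.
7. closes 11:00 PM, at/before 2:00 AM; vehicles 26 ≥ 21 → Daytime Permit required.
8. closes 11:00 PM, after 9:00 PM; vehicles 26 > 13 → General Business Registration not required.
9. operates vehicles for hire → exempt from Operating Certificate.
10. operates vehicles for hire; vehicles 26 ≤ 27; closes 11:00 PM, after 10:00 PM → Operating Certificate required.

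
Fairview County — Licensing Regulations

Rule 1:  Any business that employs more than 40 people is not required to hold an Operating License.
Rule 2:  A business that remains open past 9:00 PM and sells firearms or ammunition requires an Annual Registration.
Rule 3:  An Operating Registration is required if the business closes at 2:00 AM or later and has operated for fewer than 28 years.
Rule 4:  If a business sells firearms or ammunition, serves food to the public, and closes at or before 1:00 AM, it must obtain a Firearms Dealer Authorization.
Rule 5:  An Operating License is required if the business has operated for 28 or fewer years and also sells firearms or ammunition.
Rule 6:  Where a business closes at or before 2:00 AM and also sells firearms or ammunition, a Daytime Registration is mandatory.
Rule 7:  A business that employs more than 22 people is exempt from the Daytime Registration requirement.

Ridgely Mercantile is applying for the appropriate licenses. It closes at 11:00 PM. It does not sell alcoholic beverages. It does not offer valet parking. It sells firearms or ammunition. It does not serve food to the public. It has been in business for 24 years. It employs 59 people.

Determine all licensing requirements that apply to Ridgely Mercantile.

Rule 1: employees 59 > 40 → exempt from Operating License.
Rule 2: closes 11:00 PM, after 9:00 PM; sells firearms or ammunition → Annual Registration required.
Rule 3: closes 11:00 PM, at/before 2:00 AM; years in business 24 < 28 → Operating Registration not required.
Rule 4: sells firearms or ammunition; does not serve food to the public; closes 11:00 PM, at/before 1:00 AM → Firearms Dealer Authorization not required.
Rule 5: years in business 24 ≤ 28; sells firearms or ammunition → Operating License required.
Rule 6: closes 11:00 PM, at/before 2:00 AM; sells firearms or ammunition → Daytime Registration required.
Rule 7: employees 59 > 22 → exempt from Daytime Registration.

Annual Registration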